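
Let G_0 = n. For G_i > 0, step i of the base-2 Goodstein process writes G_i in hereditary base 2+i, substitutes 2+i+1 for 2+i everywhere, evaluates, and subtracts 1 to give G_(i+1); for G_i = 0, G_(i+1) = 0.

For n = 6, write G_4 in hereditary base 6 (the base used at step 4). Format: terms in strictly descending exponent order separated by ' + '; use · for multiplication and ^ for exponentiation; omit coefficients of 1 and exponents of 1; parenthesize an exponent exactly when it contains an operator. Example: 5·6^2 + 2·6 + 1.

i=0: 6 = 2^2 + 2 (b=2); 2→3: 3^3 + 3 = 30; 30−1 = 29
i=1: 29 = 3^3 + 2 (b=3); 3→4: 4^4 + 2 = 258; 258−1 = 257
i=2: 257 = 4^4 + 1 (b=4); 4→5: 5^5 + 1 = 3126; 3126−1 = 3125
i=3: 3125 = 5^5 (b=5); 5→6: 6^6 = 46656; 46656−1 = 46655

5·6^5 + 5·6^4 + 5·6^3 + 5·6^2 + 5·6 + 5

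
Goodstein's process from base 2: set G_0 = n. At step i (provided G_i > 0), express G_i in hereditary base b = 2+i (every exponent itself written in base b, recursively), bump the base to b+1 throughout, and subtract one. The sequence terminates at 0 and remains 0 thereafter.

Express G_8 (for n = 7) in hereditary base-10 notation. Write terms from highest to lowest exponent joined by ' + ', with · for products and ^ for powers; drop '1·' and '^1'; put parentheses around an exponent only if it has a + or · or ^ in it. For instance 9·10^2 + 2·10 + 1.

7·10^7 + 7·10^6 + 7·10^5 + 7·10^4 + 7·10^3 + 7·10^2 + 7·10 + 5

(0) 7|_2 = 2^2 + 2 + 1 ↦ 3^3 + 3 + 1|_3 = 31 ⇒ 30
(1) 30|_3 = 3^3 + 3 ↦ 4^4 + 4|_4 = 260 ⇒ 259
(2) 259|_4 = 4^4 + 3 ↦ 5^5 + 3|_5 = 3128 ⇒ 3127
(3) 3127|_5 = 5^5 + 2 ↦ 6^6 + 2|_6 = 46658 ⇒ 46657
(4) 46657|_6 = 6^6 + 1 ↦ 7^7 + 1|_7 = 823544 ⇒ 823543
(5) 823543|_7 = 7^7 ↦ 8^8|_8 = 16777216 ⇒ 16777215
(6) 16777215|_8 = 7·8^7 + 7·8^6 + 7·8^5 + 7·8^4 + 7·8^3 + 7·8^2 + 7·8 + 7 ↦ 7·9^7 + 7·9^6 + 7·9^5 + 7·9^4 + 7·9^3 + 7·9^2 + 7·9 + 7|_9 = 37665880 ⇒ 37665879
(7) 37665879|_9 = 7·9^7 + 7·9^6 + 7·9^5 + 7·9^4 + 7·9^3 + 7·9^2 + 7·9 + 6 ↦ 7·10^7 + 7·10^6 + 7·10^5 + 7·10^4 + 7·10^3 + 7·10^2 + 7·10 + 6|_10 = 77777776 ⇒ 77777775
(8) 77777775|_10 = 7·10^7 + 7·10^6 + 7·10^5 + 7·10^4 + 7·10^3 + 7·10^2 + 7·10 + 5 ↦ 7·11^7 + 7·11^6 + 7·11^5 + 7·11^4 + 7·11^3 + 7·11^2 + 7·11 + 5|_11 = 150051214 ⇒ 150051213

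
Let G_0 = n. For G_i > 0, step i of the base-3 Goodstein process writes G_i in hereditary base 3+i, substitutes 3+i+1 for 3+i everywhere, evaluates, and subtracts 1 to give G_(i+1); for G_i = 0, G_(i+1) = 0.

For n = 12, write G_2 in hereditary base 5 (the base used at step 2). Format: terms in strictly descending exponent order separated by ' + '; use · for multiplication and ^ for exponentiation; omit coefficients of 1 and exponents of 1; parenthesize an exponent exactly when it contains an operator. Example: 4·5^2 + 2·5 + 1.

5^2 + 2

base 3: 12 = 3^2 + 3; at 4: 4^2 + 4 = 20; next = 19
base 4: 19 = 4^2 + 3; at 5: 5^2 + 3 = 28; next = 27
base 5: 27 = 5^2 + 2; at 6: 6^2 + 2 = 38; next = 37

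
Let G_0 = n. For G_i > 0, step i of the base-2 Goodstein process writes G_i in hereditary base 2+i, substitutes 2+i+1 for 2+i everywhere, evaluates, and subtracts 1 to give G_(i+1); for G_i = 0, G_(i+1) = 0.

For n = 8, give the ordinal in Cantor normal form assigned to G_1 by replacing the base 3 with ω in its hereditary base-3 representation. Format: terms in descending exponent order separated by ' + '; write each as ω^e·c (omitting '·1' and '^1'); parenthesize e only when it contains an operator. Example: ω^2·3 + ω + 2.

[0] 8 ≡ 2^(2 + 1) (base 2). Lift 3: 81. −1: 80.
[1] 80 ≡ 2·3^3 + 2·3^2 + 2·3 + 2 (base 3). Lift 4: 554. −1: 553.

ω^ω·2 + ω^2·2 + ω·2 + 2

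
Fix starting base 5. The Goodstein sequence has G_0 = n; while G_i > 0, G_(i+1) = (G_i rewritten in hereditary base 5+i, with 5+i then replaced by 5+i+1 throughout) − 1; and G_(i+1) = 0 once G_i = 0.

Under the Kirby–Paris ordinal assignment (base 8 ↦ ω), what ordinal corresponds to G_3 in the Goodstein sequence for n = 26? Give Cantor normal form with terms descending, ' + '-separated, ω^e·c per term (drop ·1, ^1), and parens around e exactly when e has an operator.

G_0=26  [base 5] 5^2 + 1  →[5↦6]→  6^2 + 1 = 37  −1 ⇒ G_1=36
G_1=36  [base 6] 6^2  →[6↦7]→  7^2 = 49  −1 ⇒ G_2=48
G_2=48  [base 7] 6·7 + 6  →[7↦8]→  6·8 + 6 = 54  −1 ⇒ G_3=53
G_3=53  [base 8] 6·8 + 5  →[8↦9]→  6·9 + 5 = 59  −1 ⇒ G_4=58

ω·6 + 5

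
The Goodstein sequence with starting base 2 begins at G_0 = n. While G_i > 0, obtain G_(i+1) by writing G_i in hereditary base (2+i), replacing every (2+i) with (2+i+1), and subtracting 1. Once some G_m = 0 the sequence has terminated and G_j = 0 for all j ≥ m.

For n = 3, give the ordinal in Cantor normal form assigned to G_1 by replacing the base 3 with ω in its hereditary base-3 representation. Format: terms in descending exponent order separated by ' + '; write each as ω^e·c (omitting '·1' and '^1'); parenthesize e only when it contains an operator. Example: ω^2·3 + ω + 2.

[0] 3 ≡ 2 + 1 (base 2). Lift 3: 4. −1: 3.
[1] 3 ≡ 3 (base 3). Lift 4: 4. −1: 3.

ω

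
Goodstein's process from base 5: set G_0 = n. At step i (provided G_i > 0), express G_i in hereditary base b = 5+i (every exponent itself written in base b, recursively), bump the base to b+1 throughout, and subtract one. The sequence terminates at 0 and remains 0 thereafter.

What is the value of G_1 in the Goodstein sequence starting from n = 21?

(0) 21|_5 = 4·5 + 1 ↦ 4·6 + 1|_6 = 25 ⇒ 24
(1) 24|_6 = 4·6 ↦ 4·7|_7 = 28 ⇒ 27

24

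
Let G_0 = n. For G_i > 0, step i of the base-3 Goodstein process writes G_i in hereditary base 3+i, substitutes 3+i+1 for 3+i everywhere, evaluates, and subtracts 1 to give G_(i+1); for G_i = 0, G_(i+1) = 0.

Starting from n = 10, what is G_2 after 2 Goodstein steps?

(0) 10|_3 = 3^2 + 1 ↦ 4^2 + 1|_4 = 17 ⇒ 16
(1) 16|_4 = 4^2 ↦ 5^2|_5 = 25 ⇒ 24
(2) 24|_5 = 4·5 + 4 ↦ 4·6 + 4|_6 = 28 ⇒ 27

24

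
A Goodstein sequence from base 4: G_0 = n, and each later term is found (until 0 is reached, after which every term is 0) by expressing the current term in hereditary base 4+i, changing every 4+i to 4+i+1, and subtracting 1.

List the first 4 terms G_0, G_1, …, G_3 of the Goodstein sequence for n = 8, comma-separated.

8, 9, 9, 9

G_0=8  [base 4] 2·4  →[4↦5]→  2·5 = 10  −1 ⇒ G_1=9
G_1=9  [base 5] 5 + 4  →[5↦6]→  6 + 4 = 10  −1 ⇒ G_2=9
G_2=9  [base 6] 6 + 3  →[6↦7]→  7 + 3 = 10  −1 ⇒ G_3=9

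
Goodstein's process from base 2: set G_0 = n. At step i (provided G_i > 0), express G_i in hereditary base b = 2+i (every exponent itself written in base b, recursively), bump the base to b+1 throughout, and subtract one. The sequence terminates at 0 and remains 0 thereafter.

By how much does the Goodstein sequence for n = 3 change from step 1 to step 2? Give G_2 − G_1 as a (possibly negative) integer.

0

G_0=3  [base 2] 2 + 1  →[2↦3]→  3 + 1 = 4  −1 ⇒ G_1=3
G_1=3  [base 3] 3  →[3↦4]→  4 = 4  −1 ⇒ G_2=3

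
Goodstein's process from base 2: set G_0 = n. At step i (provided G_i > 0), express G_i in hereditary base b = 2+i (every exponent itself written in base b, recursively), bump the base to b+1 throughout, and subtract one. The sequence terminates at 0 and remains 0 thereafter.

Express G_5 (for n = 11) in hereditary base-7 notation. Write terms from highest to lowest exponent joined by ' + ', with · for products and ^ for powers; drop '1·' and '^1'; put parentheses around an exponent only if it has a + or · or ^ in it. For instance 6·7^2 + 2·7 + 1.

G_0 = 11. HB_2(11) = 2^(2 + 1) + 2 + 1. Bump = 85. G_1 = 84.
G_1 = 84. HB_3(84) = 3^(3 + 1) + 3. Bump = 1028. G_2 = 1027.
G_2 = 1027. HB_4(1027) = 4^(4 + 1) + 3. Bump = 15628. G_3 = 15627.
G_3 = 15627. HB_5(15627) = 5^(5 + 1) + 2. Bump = 279938. G_4 = 279937.
G_4 = 279937. HB_6(279937) = 6^(6 + 1) + 1. Bump = 5764802. G_5 = 5764801.
G_5 = 5764801. HB_7(5764801) = 7^(7 + 1). Bump = 134217728. G_6 = 134217727.

7^(7 + 1)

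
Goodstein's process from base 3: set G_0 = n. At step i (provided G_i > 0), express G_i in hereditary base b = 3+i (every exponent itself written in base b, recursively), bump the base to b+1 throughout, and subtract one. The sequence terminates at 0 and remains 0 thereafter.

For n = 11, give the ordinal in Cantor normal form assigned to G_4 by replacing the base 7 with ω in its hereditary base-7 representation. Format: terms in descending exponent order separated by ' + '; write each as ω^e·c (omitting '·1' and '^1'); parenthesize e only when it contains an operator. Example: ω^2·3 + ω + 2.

step 0: 11 = 3^2 + 2; sub 4 for 3: 4^2 + 2; = 18; G_1 = 18−1 = 17
step 1: 17 = 4^2 + 1; sub 5 for 4: 5^2 + 1; = 26; G_2 = 26−1 = 25
step 2: 25 = 5^2; sub 6 for 5: 6^2; = 36; G_3 = 36−1 = 35
step 3: 35 = 5·6 + 5; sub 7 for 6: 5·7 + 5; = 40; G_4 = 40−1 = 39
step 4: 39 = 5·7 + 4; sub 8 for 7: 5·8 + 4; = 44; G_5 = 44−1 = 43

ω·5 + 4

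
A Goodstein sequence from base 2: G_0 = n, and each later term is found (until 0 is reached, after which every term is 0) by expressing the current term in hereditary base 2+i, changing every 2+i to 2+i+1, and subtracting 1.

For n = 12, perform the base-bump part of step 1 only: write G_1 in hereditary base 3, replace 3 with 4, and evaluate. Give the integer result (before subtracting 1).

1066

G_0=12  [base 2] 2^(2 + 1) + 2^2  →[2↦3]→  3^(3 + 1) + 3^3 = 108  −1 ⇒ G_1=107
G_1=107  [base 3] 3^(3 + 1) + 2·3^2 + 2·3 + 2  →[3↦4]→  4^(4 + 1) + 2·4^2 + 2·4 + 2 = 1066  −1 ⇒ G_2=1065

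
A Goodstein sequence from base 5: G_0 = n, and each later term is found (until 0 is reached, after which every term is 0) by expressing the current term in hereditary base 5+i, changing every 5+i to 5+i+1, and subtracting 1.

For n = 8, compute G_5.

7

G_0=8  [base 5] 5 + 3  →[5↦6]→  6 + 3 = 9  −1 ⇒ G_1=8
G_1=8  [base 6] 6 + 2  →[6↦7]→  7 + 2 = 9  −1 ⇒ G_2=8
G_2=8  [base 7] 7 + 1  →[7↦8]→  8 + 1 = 9  −1 ⇒ G_3=8
G_3=8  [base 8] 8  →[8↦9]→  9 = 9  −1 ⇒ G_4=8
G_4=8  [base 9] 8  →[9↦10]→  8 = 8  −1 ⇒ G_5=7
G_5=7  [base 10] 7  →[10↦11]→  7 = 7  −1 ⇒ G_6=6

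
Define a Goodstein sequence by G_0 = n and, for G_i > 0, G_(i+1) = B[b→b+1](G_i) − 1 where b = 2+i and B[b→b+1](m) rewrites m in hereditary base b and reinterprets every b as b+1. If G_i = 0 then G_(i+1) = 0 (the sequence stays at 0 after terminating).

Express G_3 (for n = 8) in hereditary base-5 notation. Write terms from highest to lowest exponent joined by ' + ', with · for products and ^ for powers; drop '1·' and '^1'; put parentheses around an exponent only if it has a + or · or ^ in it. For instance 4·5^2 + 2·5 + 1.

2·5^5 + 2·5^2 + 2·5

G_0 = 8. HB_2(8) = 2^(2 + 1). Bump = 81. G_1 = 80.
G_1 = 80. HB_3(80) = 2·3^3 + 2·3^2 + 2·3 + 2. Bump = 554. G_2 = 553.
G_2 = 553. HB_4(553) = 2·4^4 + 2·4^2 + 2·4 + 1. Bump = 6311. G_3 = 6310.
G_3 = 6310. HB_5(6310) = 2·5^5 + 2·5^2 + 2·5. Bump = 93396. G_4 = 93395.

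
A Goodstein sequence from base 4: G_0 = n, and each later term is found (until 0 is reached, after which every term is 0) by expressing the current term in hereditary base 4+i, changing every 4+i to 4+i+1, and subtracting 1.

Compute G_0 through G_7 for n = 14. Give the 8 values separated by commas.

14, 16, 18, 20, 21, 22, 23, 24

G_0 = 14. HB_4(14) = 3·4 + 2. Bump = 17. G_1 = 16.
G_1 = 16. HB_5(16) = 3·5 + 1. Bump = 19. G_2 = 18.
G_2 = 18. HB_6(18) = 3·6. Bump = 21. G_3 = 20.
G_3 = 20. HB_7(20) = 2·7 + 6. Bump = 22. G_4 = 21.
G_4 = 21. HB_8(21) = 2·8 + 5. Bump = 23. G_5 = 22.
G_5 = 22. HB_9(22) = 2·9 + 4. Bump = 24. G_6 = 23.
G_6 = 23. HB_10(23) = 2·10 + 3. Bump = 25. G_7 = 24.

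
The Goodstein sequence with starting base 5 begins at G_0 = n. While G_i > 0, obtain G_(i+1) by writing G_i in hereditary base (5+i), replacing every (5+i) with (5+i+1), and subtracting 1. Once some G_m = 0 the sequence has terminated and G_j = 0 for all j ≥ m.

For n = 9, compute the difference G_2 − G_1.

0

G_0=9  [base 5] 5 + 4  →[5↦6]→  6 + 4 = 10  −1 ⇒ G_1=9
G_1=9  [base 6] 6 + 3  →[6↦7]→  7 + 3 = 10  −1 ⇒ G_2=9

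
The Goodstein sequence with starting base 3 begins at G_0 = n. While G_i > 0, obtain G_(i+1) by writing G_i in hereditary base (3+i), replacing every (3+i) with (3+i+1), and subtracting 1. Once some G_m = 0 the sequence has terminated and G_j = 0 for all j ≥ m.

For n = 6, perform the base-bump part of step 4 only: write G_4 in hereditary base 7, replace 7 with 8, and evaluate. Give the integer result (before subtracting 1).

8

[0] 6 ≡ 2·3 (base 3). Lift 4: 8. −1: 7.
[1] 7 ≡ 4 + 3 (base 4). Lift 5: 8. −1: 7.
[2] 7 ≡ 5 + 2 (base 5). Lift 6: 8. −1: 7.
[3] 7 ≡ 6 + 1 (base 6). Lift 7: 8. −1: 7.
[4] 7 ≡ 7 (base 7). Lift 8: 8. −1: 7.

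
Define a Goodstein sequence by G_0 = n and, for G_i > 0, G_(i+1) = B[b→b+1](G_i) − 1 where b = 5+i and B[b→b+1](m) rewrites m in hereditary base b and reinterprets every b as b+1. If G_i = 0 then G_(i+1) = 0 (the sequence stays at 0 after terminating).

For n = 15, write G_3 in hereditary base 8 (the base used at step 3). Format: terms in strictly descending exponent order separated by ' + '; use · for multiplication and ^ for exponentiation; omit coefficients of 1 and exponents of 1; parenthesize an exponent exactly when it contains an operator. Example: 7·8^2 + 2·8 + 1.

G_0=15  [base 5] 3·5  →[5↦6]→  3·6 = 18  −1 ⇒ G_1=17
G_1=17  [base 6] 2·6 + 5  →[6↦7]→  2·7 + 5 = 19  −1 ⇒ G_2=18
G_2=18  [base 7] 2·7 + 4  →[7↦8]→  2·8 + 4 = 20  −1 ⇒ G_3=19

2·8 + 3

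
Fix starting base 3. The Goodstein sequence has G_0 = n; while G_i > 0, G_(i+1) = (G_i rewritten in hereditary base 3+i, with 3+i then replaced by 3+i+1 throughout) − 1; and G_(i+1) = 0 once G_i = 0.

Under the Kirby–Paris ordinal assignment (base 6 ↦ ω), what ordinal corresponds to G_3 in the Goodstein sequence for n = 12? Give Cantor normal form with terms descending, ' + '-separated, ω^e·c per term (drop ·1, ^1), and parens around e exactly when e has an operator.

ω^2 + 1

G_0=12  [base 3] 3^2 + 3  →[3↦4]→  4^2 + 4 = 20  −1 ⇒ G_1=19
G_1=19  [base 4] 4^2 + 3  →[4↦5]→  5^2 + 3 = 28  −1 ⇒ G_2=27
G_2=27  [base 5] 5^2 + 2  →[5↦6]→  6^2 + 2 = 38  −1 ⇒ G_3=37
G_3=37  [base 6] 6^2 + 1  →[6↦7]→  7^2 + 1 = 50  −1 ⇒ G_4=49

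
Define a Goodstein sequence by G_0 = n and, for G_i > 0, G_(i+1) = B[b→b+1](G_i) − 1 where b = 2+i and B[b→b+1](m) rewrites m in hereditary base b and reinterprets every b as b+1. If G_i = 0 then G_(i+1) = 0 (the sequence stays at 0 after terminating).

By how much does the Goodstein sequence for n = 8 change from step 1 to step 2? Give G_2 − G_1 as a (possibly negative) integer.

base 2: 8 = 2^(2 + 1); at 3: 3^(3 + 1) = 81; next = 80
base 3: 80 = 2·3^3 + 2·3^2 + 2·3 + 2; at 4: 2·4^4 + 2·4^2 + 2·4 + 2 = 554; next = 553

473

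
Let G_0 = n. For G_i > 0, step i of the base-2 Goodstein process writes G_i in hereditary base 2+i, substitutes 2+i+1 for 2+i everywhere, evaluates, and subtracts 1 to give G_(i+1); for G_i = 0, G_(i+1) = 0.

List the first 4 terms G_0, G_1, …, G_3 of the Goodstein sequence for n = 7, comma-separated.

G_0 = 7. HB_2(7) = 2^2 + 2 + 1. Bump = 31. G_1 = 30.
G_1 = 30. HB_3(30) = 3^3 + 3. Bump = 260. G_2 = 259.
G_2 = 259. HB_4(259) = 4^4 + 3. Bump = 3128. G_3 = 3127.

7, 30, 259, 3127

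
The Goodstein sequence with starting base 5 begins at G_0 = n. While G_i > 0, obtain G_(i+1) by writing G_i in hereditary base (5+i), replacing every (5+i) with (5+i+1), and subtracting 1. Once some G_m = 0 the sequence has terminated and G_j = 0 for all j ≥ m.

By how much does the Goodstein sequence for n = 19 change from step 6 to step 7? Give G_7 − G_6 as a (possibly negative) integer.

1

[0] 19 ≡ 3·5 + 4 (base 5). Lift 6: 22. −1: 21.
[1] 21 ≡ 3·6 + 3 (base 6). Lift 7: 24. −1: 23.
[2] 23 ≡ 3·7 + 2 (base 7). Lift 8: 26. −1: 25.
[3] 25 ≡ 3·8 + 1 (base 8). Lift 9: 28. −1: 27.
[4] 27 ≡ 3·9 (base 9). Lift 10: 30. −1: 29.
[5] 29 ≡ 2·10 + 9 (base 10). Lift 11: 31. −1: 30.
[6] 30 ≡ 2·11 + 8 (base 11). Lift 12: 32. −1: 31.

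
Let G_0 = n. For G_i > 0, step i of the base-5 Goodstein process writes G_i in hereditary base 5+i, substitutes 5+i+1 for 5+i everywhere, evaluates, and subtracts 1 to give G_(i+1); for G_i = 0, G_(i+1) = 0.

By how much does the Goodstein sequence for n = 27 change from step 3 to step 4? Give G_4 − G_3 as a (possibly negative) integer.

G_0=27  [base 5] 5^2 + 2  →[5↦6]→  6^2 + 2 = 38  −1 ⇒ G_1=37
G_1=37  [base 6] 6^2 + 1  →[6↦7]→  7^2 + 1 = 50  −1 ⇒ G_2=49
G_2=49  [base 7] 7^2  →[7↦8]→  8^2 = 64  −1 ⇒ G_3=63
G_3=63  [base 8] 7·8 + 7  →[8↦9]→  7·9 + 7 = 70  −1 ⇒ G_4=69

6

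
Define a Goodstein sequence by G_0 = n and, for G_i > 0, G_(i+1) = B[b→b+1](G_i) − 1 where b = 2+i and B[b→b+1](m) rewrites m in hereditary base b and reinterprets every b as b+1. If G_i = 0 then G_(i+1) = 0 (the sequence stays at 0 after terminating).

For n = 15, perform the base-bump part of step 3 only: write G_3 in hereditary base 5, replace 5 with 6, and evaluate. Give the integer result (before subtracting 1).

326594

i=0: 15 = 2^(2 + 1) + 2^2 + 2 + 1 (b=2); 2→3: 3^(3 + 1) + 3^3 + 3 + 1 = 112; 112−1 = 111
i=1: 111 = 3^(3 + 1) + 3^3 + 3 (b=3); 3→4: 4^(4 + 1) + 4^4 + 4 = 1284; 1284−1 = 1283
i=2: 1283 = 4^(4 + 1) + 4^4 + 3 (b=4); 4→5: 5^(5 + 1) + 5^5 + 3 = 18753; 18753−1 = 18752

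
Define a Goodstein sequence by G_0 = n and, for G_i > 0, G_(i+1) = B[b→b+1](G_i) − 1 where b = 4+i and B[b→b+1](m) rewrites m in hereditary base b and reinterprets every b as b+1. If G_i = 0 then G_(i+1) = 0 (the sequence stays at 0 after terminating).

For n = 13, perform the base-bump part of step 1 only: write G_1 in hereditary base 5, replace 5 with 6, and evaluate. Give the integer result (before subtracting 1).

step 0: 13 = 3·4 + 1; sub 5 for 4: 3·5 + 1; = 16; G_1 = 16−1 = 15
step 1: 15 = 3·5; sub 6 for 5: 3·6; = 18; G_2 = 18−1 = 17

18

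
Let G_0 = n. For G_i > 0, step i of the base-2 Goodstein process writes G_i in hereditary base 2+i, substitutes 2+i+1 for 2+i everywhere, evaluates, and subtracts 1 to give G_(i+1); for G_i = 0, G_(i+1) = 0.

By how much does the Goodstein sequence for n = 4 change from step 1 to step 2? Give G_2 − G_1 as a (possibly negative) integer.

15

[0] 4 ≡ 2^2 (base 2). Lift 3: 27. −1: 26.
[1] 26 ≡ 2·3^2 + 2·3 + 2 (base 3). Lift 4: 42. −1: 41.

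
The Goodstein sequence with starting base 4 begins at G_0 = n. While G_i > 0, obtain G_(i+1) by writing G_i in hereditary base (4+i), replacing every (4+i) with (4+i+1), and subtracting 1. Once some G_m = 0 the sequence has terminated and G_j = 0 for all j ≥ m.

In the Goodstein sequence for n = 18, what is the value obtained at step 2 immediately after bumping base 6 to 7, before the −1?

49

G_0 = 18. HB_4(18) = 4^2 + 2. Bump = 27. G_1 = 26.
G_1 = 26. HB_5(26) = 5^2 + 1. Bump = 37. G_2 = 36.
G_2 = 36. HB_6(36) = 6^2. Bump = 49. G_3 = 48.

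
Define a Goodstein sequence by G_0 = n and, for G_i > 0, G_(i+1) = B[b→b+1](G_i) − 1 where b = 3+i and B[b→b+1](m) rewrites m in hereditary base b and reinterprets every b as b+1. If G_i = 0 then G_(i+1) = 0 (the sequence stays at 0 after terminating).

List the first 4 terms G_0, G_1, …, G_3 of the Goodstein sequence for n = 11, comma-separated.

11, 17, 25, 35

i=0: 11 = 3^2 + 2 (b=3); 3→4: 4^2 + 2 = 18; 18−1 = 17
i=1: 17 = 4^2 + 1 (b=4); 4→5: 5^2 + 1 = 26; 26−1 = 25
i=2: 25 = 5^2 (b=5); 5→6: 6^2 = 36; 36−1 = 35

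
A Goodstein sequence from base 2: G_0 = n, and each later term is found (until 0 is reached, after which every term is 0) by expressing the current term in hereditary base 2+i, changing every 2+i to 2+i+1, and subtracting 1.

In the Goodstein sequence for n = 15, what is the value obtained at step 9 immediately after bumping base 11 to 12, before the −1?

106993479003784

[0] 15 ≡ 2^(2 + 1) + 2^2 + 2 + 1 (base 2). Lift 3: 112. −1: 111.
[1] 111 ≡ 3^(3 + 1) + 3^3 + 3 (base 3). Lift 4: 1284. −1: 1283.
[2] 1283 ≡ 4^(4 + 1) + 4^4 + 3 (base 4). Lift 5: 18753. −1: 18752.
[3] 18752 ≡ 5^(5 + 1) + 5^5 + 2 (base 5). Lift 6: 326594. −1: 326593.
[4] 326593 ≡ 6^(6 + 1) + 6^6 + 1 (base 6). Lift 7: 6588345. −1: 6588344.
[5] 6588344 ≡ 7^(7 + 1) + 7^7 (base 7). Lift 8: 150994944. −1: 150994943.
[6] 150994943 ≡ 8^(8 + 1) + 7·8^7 + 7·8^6 + 7·8^5 + 7·8^4 + 7·8^3 + 7·8^2 + 7·8 + 7 (base 8). Lift 9: 3524450281. −1: 3524450280.
[7] 3524450280 ≡ 9^(9 + 1) + 7·9^7 + 7·9^6 + 7·9^5 + 7·9^4 + 7·9^3 + 7·9^2 + 7·9 + 6 (base 9). Lift 10: 100077777776. −1: 100077777775.
[8] 100077777775 ≡ 10^(10 + 1) + 7·10^7 + 7·10^6 + 7·10^5 + 7·10^4 + 7·10^3 + 7·10^2 + 7·10 + 5 (base 10). Lift 11: 3138578427935. −1: 3138578427934.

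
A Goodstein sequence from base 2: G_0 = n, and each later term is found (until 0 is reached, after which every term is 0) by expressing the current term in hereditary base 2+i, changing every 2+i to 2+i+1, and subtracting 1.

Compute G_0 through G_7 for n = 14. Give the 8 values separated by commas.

14, 110, 1281, 18750, 326591, 5862840, 134404971, 3487116548

[0] 14 ≡ 2^(2 + 1) + 2^2 + 2 (base 2). Lift 3: 111. −1: 110.
[1] 110 ≡ 3^(3 + 1) + 3^3 + 2 (base 3). Lift 4: 1282. −1: 1281.
[2] 1281 ≡ 4^(4 + 1) + 4^4 + 1 (base 4). Lift 5: 18751. −1: 18750.
[3] 18750 ≡ 5^(5 + 1) + 5^5 (base 5). Lift 6: 326592. −1: 326591.
[4] 326591 ≡ 6^(6 + 1) + 5·6^5 + 5·6^4 + 5·6^3 + 5·6^2 + 5·6 + 5 (base 6). Lift 7: 5862841. −1: 5862840.
[5] 5862840 ≡ 7^(7 + 1) + 5·7^5 + 5·7^4 + 5·7^3 + 5·7^2 + 5·7 + 4 (base 7). Lift 8: 134404972. −1: 134404971.
[6] 134404971 ≡ 8^(8 + 1) + 5·8^5 + 5·8^4 + 5·8^3 + 5·8^2 + 5·8 + 3 (base 8). Lift 9: 3487116549. −1: 3487116548.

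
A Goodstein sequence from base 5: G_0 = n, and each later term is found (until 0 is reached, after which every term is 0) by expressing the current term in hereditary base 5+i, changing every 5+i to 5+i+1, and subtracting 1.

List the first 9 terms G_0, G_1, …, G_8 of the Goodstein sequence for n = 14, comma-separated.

base 5: 14 = 2·5 + 4; at 6: 2·6 + 4 = 16; next = 15
base 6: 15 = 2·6 + 3; at 7: 2·7 + 3 = 17; next = 16
base 7: 16 = 2·7 + 2; at 8: 2·8 + 2 = 18; next = 17
base 8: 17 = 2·8 + 1; at 9: 2·9 + 1 = 19; next = 18
base 9: 18 = 2·9; at 10: 2·10 = 20; next = 19
base 10: 19 = 10 + 9; at 11: 11 + 9 = 20; next = 19
base 11: 19 = 11 + 8; at 12: 12 + 8 = 20; next = 19
base 12: 19 = 12 + 7; at 13: 13 + 7 = 20; next = 19

14, 15, 16, 17, 18, 19, 19, 19, 19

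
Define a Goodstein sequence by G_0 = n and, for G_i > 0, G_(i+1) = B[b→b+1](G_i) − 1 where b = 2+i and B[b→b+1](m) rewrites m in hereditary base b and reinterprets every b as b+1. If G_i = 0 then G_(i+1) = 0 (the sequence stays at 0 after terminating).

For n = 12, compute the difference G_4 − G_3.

264334

[0] 12 ≡ 2^(2 + 1) + 2^2 (base 2). Lift 3: 108. −1: 107.
[1] 107 ≡ 3^(3 + 1) + 2·3^2 + 2·3 + 2 (base 3). Lift 4: 1066. −1: 1065.
[2] 1065 ≡ 4^(4 + 1) + 2·4^2 + 2·4 + 1 (base 4). Lift 5: 15686. −1: 15685.
[3] 15685 ≡ 5^(5 + 1) + 2·5^2 + 2·5 (base 5). Lift 6: 280020. −1: 280019.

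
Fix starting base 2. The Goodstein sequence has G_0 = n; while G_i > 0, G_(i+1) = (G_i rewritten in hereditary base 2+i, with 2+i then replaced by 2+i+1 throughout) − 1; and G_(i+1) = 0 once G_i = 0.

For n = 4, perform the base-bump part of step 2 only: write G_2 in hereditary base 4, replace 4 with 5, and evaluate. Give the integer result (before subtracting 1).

61

step 0: 4 = 2^2; sub 3 for 2: 3^3; = 27; G_1 = 27−1 = 26
step 1: 26 = 2·3^2 + 2·3 + 2; sub 4 for 3: 2·4^2 + 2·4 + 2; = 42; G_2 = 42−1 = 41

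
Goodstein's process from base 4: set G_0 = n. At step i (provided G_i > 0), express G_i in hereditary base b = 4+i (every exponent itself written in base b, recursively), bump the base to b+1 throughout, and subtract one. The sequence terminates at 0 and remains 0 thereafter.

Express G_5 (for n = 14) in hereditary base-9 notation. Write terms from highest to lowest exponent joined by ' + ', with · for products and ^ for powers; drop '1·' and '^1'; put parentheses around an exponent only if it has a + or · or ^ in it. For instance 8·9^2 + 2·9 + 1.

step 0: 14 = 3·4 + 2; sub 5 for 4: 3·5 + 2; = 17; G_1 = 17−1 = 16
step 1: 16 = 3·5 + 1; sub 6 for 5: 3·6 + 1; = 19; G_2 = 19−1 = 18
step 2: 18 = 3·6; sub 7 for 6: 3·7; = 21; G_3 = 21−1 = 20
step 3: 20 = 2·7 + 6; sub 8 for 7: 2·8 + 6; = 22; G_4 = 22−1 = 21
step 4: 21 = 2·8 + 5; sub 9 for 8: 2·9 + 5; = 23; G_5 = 23−1 = 22
step 5: 22 = 2·9 + 4; sub 10 for 9: 2·10 + 4; = 24; G_6 = 24−1 = 23

2·9 + 4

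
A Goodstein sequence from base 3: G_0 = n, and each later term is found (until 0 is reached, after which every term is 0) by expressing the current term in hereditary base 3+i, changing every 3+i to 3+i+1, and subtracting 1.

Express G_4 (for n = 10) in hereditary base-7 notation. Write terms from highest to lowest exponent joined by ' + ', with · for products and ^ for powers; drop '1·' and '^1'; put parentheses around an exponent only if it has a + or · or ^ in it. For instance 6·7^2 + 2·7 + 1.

4·7 + 2

(0) 10|_3 = 3^2 + 1 ↦ 4^2 + 1|_4 = 17 ⇒ 16
(1) 16|_4 = 4^2 ↦ 5^2|_5 = 25 ⇒ 24
(2) 24|_5 = 4·5 + 4 ↦ 4·6 + 4|_6 = 28 ⇒ 27
(3) 27|_6 = 4·6 + 3 ↦ 4·7 + 3|_7 = 31 ⇒ 30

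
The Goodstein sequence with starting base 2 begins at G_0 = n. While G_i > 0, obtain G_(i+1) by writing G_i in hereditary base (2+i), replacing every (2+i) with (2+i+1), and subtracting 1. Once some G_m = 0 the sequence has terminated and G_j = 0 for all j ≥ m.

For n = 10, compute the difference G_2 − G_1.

942

G_0=10  [base 2] 2^(2 + 1) + 2  →[2↦3]→  3^(3 + 1) + 3 = 84  −1 ⇒ G_1=83
G_1=83  [base 3] 3^(3 + 1) + 2  →[3↦4]→  4^(4 + 1) + 2 = 1026  −1 ⇒ G_2=1025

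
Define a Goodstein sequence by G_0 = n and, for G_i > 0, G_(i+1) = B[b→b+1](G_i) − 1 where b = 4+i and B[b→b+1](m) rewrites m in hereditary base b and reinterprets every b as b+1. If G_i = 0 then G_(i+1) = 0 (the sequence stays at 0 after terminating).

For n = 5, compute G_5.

2

base 4: 5 = 4 + 1; at 5: 5 + 1 = 6; next = 5
base 5: 5 = 5; at 6: 6 = 6; next = 5
base 6: 5 = 5; at 7: 5 = 5; next = 4
base 7: 4 = 4; at 8: 4 = 4; next = 3
base 8: 3 = 3; at 9: 3 = 3; next = 2
base 9: 2 = 2; at 10: 2 = 2; next = 1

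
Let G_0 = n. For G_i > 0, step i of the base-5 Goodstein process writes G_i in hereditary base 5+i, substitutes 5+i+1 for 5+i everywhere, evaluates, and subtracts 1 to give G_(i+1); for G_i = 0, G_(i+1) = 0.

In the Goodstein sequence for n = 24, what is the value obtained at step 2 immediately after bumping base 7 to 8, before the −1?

[0] 24 ≡ 4·5 + 4 (base 5). Lift 6: 28. −1: 27.
[1] 27 ≡ 4·6 + 3 (base 6). Lift 7: 31. −1: 30.
[2] 30 ≡ 4·7 + 2 (base 7). Lift 8: 34. −1: 33.

34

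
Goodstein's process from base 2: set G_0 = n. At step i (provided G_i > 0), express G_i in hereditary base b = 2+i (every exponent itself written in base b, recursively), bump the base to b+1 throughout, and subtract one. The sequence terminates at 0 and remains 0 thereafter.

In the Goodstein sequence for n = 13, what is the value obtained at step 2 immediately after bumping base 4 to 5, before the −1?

base 2: 13 = 2^(2 + 1) + 2^2 + 1; at 3: 3^(3 + 1) + 3^3 + 1 = 109; next = 108
base 3: 108 = 3^(3 + 1) + 3^3; at 4: 4^(4 + 1) + 4^4 = 1280; next = 1279
base 4: 1279 = 4^(4 + 1) + 3·4^3 + 3·4^2 + 3·4 + 3; at 5: 5^(5 + 1) + 3·5^3 + 3·5^2 + 3·5 + 3 = 16093; next = 16092

16093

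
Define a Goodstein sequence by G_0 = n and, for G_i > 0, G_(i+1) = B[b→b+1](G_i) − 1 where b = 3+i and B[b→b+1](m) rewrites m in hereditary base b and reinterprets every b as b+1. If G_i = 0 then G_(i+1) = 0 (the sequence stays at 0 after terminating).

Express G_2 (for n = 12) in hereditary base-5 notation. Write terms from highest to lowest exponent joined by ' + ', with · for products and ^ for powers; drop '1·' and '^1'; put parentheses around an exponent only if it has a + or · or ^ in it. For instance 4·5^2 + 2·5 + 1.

5^2 + 2

i=0: 12 = 3^2 + 3 (b=3); 3→4: 4^2 + 4 = 20; 20−1 = 19
i=1: 19 = 4^2 + 3 (b=4); 4→5: 5^2 + 3 = 28; 28−1 = 27
i=2: 27 = 5^2 + 2 (b=5); 5→6: 6^2 + 2 = 38; 38−1 = 37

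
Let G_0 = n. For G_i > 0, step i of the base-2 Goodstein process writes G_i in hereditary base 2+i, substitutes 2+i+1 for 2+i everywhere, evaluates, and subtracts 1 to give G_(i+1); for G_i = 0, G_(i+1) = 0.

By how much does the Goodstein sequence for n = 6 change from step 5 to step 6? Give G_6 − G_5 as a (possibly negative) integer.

base 2: 6 = 2^2 + 2; at 3: 3^3 + 3 = 30; next = 29
base 3: 29 = 3^3 + 2; at 4: 4^4 + 2 = 258; next = 257
base 4: 257 = 4^4 + 1; at 5: 5^5 + 1 = 3126; next = 3125
base 5: 3125 = 5^5; at 6: 6^6 = 46656; next = 46655
base 6: 46655 = 5·6^5 + 5·6^4 + 5·6^3 + 5·6^2 + 5·6 + 5; at 7: 5·7^5 + 5·7^4 + 5·7^3 + 5·7^2 + 5·7 + 5 = 98040; next = 98039
base 7: 98039 = 5·7^5 + 5·7^4 + 5·7^3 + 5·7^2 + 5·7 + 4; at 8: 5·8^5 + 5·8^4 + 5·8^3 + 5·8^2 + 5·8 + 4 = 187244; next = 187243

89204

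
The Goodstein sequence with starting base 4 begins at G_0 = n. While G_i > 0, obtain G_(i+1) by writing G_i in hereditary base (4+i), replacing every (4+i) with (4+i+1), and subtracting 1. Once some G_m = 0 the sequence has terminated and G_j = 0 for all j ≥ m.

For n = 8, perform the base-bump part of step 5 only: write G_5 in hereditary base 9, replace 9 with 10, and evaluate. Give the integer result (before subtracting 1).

10

base 4: 8 = 2·4; at 5: 2·5 = 10; next = 9
base 5: 9 = 5 + 4; at 6: 6 + 4 = 10; next = 9
base 6: 9 = 6 + 3; at 7: 7 + 3 = 10; next = 9
base 7: 9 = 7 + 2; at 8: 8 + 2 = 10; next = 9
base 8: 9 = 8 + 1; at 9: 9 + 1 = 10; next = 9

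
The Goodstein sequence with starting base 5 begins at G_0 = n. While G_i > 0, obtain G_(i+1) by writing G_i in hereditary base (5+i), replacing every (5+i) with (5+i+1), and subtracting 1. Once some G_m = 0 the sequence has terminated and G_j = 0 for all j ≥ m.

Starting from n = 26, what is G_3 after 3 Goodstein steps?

53

i=0: 26 = 5^2 + 1 (b=5); 5→6: 6^2 + 1 = 37; 37−1 = 36
i=1: 36 = 6^2 (b=6); 6→7: 7^2 = 49; 49−1 = 48
i=2: 48 = 6·7 + 6 (b=7); 7→8: 6·8 + 6 = 54; 54−1 = 53
i=3: 53 = 6·8 + 5 (b=8); 8→9: 6·9 + 5 = 59; 59−1 = 58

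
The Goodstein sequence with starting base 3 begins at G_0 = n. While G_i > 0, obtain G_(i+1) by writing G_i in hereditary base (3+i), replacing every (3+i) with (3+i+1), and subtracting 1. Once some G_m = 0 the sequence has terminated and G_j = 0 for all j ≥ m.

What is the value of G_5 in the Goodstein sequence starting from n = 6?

7

(0) 6|_3 = 2·3 ↦ 2·4|_4 = 8 ⇒ 7
(1) 7|_4 = 4 + 3 ↦ 5 + 3|_5 = 8 ⇒ 7
(2) 7|_5 = 5 + 2 ↦ 6 + 2|_6 = 8 ⇒ 7
(3) 7|_6 = 6 + 1 ↦ 7 + 1|_7 = 8 ⇒ 7
(4) 7|_7 = 7 ↦ 8|_8 = 8 ⇒ 7
(5) 7|_8 = 7 ↦ 7|_9 = 7 ⇒ 6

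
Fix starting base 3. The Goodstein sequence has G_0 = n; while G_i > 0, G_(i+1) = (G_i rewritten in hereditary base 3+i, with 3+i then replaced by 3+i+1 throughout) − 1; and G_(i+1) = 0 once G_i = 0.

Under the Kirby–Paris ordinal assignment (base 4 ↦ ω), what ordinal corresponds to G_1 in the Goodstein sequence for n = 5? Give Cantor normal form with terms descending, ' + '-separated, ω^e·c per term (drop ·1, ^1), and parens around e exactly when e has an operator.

ω + 1

G_0 = 5. HB_3(5) = 3 + 2. Bump = 6. G_1 = 5.
G_1 = 5. HB_4(5) = 4 + 1. Bump = 6. G_2 = 5.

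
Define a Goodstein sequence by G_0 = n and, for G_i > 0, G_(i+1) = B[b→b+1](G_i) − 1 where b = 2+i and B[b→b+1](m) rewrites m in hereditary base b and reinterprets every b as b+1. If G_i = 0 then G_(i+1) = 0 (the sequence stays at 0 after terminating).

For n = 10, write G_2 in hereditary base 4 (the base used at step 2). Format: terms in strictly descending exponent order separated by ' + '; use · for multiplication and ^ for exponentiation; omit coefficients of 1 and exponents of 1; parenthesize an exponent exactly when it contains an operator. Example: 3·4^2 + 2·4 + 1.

4^(4 + 1) + 1

base 2: 10 = 2^(2 + 1) + 2; at 3: 3^(3 + 1) + 3 = 84; next = 83
base 3: 83 = 3^(3 + 1) + 2; at 4: 4^(4 + 1) + 2 = 1026; next = 1025
base 4: 1025 = 4^(4 + 1) + 1; at 5: 5^(5 + 1) + 1 = 15626; next = 15625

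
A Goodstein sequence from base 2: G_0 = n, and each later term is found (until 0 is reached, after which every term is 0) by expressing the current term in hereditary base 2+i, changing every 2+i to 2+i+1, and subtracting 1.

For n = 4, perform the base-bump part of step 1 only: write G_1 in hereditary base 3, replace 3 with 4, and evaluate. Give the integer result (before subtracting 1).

(0) 4|_2 = 2^2 ↦ 3^3|_3 = 27 ⇒ 26
(1) 26|_3 = 2·3^2 + 2·3 + 2 ↦ 2·4^2 + 2·4 + 2|_4 = 42 ⇒ 41

42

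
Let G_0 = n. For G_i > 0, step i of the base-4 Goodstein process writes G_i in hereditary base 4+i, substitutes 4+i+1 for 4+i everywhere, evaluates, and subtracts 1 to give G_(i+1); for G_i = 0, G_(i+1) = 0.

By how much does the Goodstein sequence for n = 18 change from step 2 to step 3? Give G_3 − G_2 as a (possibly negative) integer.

12

[0] 18 ≡ 4^2 + 2 (base 4). Lift 5: 27. −1: 26.
[1] 26 ≡ 5^2 + 1 (base 5). Lift 6: 37. −1: 36.
[2] 36 ≡ 6^2 (base 6). Lift 7: 49. −1: 48.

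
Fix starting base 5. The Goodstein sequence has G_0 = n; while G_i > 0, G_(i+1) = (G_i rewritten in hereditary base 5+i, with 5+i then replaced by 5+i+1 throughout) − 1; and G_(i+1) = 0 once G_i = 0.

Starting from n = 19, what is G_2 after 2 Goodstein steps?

i=0: 19 = 3·5 + 4 (b=5); 5→6: 3·6 + 4 = 22; 22−1 = 21
i=1: 21 = 3·6 + 3 (b=6); 6→7: 3·7 + 3 = 24; 24−1 = 23
i=2: 23 = 3·7 + 2 (b=7); 7→8: 3·8 + 2 = 26; 26−1 = 25

23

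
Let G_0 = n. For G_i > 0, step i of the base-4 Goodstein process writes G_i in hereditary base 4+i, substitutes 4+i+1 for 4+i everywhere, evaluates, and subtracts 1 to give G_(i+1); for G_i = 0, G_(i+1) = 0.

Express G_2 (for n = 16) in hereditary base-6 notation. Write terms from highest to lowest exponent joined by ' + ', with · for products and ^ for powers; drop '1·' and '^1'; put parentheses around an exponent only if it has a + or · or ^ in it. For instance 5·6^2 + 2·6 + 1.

4·6 + 3

G_0=16  [base 4] 4^2  →[4↦5]→  5^2 = 25  −1 ⇒ G_1=24
G_1=24  [base 5] 4·5 + 4  →[5↦6]→  4·6 + 4 = 28  −1 ⇒ G_2=27
G_2=27  [base 6] 4·6 + 3  →[6↦7]→  4·7 + 3 = 31  −1 ⇒ G_3=30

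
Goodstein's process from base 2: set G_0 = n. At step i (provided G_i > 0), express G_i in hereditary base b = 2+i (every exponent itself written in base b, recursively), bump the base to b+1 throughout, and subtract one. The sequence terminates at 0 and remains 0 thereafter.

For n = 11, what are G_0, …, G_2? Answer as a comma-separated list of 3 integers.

i=0: 11 = 2^(2 + 1) + 2 + 1 (b=2); 2→3: 3^(3 + 1) + 3 + 1 = 85; 85−1 = 84
i=1: 84 = 3^(3 + 1) + 3 (b=3); 3→4: 4^(4 + 1) + 4 = 1028; 1028−1 = 1027

11, 84, 1027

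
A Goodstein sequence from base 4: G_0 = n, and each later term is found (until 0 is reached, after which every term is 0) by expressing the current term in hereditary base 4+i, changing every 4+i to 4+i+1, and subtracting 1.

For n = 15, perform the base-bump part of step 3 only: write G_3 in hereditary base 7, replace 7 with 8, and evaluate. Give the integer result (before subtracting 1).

base 4: 15 = 3·4 + 3; at 5: 3·5 + 3 = 18; next = 17
base 5: 17 = 3·5 + 2; at 6: 3·6 + 2 = 20; next = 19
base 6: 19 = 3·6 + 1; at 7: 3·7 + 1 = 22; next = 21

24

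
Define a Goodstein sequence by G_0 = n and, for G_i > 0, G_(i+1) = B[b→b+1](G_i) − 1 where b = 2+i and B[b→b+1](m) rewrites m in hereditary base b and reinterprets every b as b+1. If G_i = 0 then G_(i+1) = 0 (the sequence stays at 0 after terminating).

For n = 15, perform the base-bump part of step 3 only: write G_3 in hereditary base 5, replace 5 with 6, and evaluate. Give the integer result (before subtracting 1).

326594

step 0: 15 = 2^(2 + 1) + 2^2 + 2 + 1; sub 3 for 2: 3^(3 + 1) + 3^3 + 3 + 1; = 112; G_1 = 112−1 = 111
step 1: 111 = 3^(3 + 1) + 3^3 + 3; sub 4 for 3: 4^(4 + 1) + 4^4 + 4; = 1284; G_2 = 1284−1 = 1283
step 2: 1283 = 4^(4 + 1) + 4^4 + 3; sub 5 for 4: 5^(5 + 1) + 5^5 + 3; = 18753; G_3 = 18753−1 = 18752
step 3: 18752 = 5^(5 + 1) + 5^5 + 2; sub 6 for 5: 6^(6 + 1) + 6^6 + 2; = 326594; G_4 = 326594−1 = 326593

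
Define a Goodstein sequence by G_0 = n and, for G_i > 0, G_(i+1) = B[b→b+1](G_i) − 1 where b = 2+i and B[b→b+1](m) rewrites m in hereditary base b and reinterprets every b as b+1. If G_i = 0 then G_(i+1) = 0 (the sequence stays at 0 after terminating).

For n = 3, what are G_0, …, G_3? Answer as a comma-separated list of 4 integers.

i=0: 3 = 2 + 1 (b=2); 2→3: 3 + 1 = 4; 4−1 = 3
i=1: 3 = 3 (b=3); 3→4: 4 = 4; 4−1 = 3
i=2: 3 = 3 (b=4); 4→5: 3 = 3; 3−1 = 2

3, 3, 3, 2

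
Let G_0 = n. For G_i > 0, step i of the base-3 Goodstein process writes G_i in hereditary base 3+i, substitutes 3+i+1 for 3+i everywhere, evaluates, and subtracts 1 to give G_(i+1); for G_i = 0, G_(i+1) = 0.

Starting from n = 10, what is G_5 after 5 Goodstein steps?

G_0 = 10. HB_3(10) = 3^2 + 1. Bump = 17. G_1 = 16.
G_1 = 16. HB_4(16) = 4^2. Bump = 25. G_2 = 24.
G_2 = 24. HB_5(24) = 4·5 + 4. Bump = 28. G_3 = 27.
G_3 = 27. HB_6(27) = 4·6 + 3. Bump = 31. G_4 = 30.
G_4 = 30. HB_7(30) = 4·7 + 2. Bump = 34. G_5 = 33.
G_5 = 33. HB_8(33) = 4·8 + 1. Bump = 37. G_6 = 36.

33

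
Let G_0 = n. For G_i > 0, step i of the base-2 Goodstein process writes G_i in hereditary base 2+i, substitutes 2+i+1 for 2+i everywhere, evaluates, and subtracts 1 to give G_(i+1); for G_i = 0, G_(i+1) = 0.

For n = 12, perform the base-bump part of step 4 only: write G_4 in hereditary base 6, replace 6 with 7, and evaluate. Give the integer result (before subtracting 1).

[0] 12 ≡ 2^(2 + 1) + 2^2 (base 2). Lift 3: 108. −1: 107.
[1] 107 ≡ 3^(3 + 1) + 2·3^2 + 2·3 + 2 (base 3). Lift 4: 1066. −1: 1065.
[2] 1065 ≡ 4^(4 + 1) + 2·4^2 + 2·4 + 1 (base 4). Lift 5: 15686. −1: 15685.
[3] 15685 ≡ 5^(5 + 1) + 2·5^2 + 2·5 (base 5). Lift 6: 280020. −1: 280019.
[4] 280019 ≡ 6^(6 + 1) + 2·6^2 + 6 + 5 (base 6). Lift 7: 5764911. −1: 5764910.

5764911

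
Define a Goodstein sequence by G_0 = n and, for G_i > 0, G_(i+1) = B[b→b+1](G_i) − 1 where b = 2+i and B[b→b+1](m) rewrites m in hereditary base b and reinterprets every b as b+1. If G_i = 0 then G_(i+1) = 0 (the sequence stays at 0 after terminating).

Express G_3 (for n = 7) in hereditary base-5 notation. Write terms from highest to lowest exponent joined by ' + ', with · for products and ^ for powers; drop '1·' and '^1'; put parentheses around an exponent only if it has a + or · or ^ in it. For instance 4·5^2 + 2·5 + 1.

5^5 + 2

[0] 7 ≡ 2^2 + 2 + 1 (base 2). Lift 3: 31. −1: 30.
[1] 30 ≡ 3^3 + 3 (base 3). Lift 4: 260. −1: 259.
[2] 259 ≡ 4^4 + 3 (base 4). Lift 5: 3128. −1: 3127.
[3] 3127 ≡ 5^5 + 2 (base 5). Lift 6: 46658. −1: 46657.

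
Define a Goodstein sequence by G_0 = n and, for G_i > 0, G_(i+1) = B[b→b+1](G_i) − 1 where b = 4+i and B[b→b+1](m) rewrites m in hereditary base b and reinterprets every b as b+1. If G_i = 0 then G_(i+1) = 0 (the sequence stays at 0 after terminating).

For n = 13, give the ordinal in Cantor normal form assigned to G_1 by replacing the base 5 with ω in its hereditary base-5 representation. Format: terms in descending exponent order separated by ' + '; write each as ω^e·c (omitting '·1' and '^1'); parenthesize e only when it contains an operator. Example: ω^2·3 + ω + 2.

i=0: 13 = 3·4 + 1 (b=4); 4→5: 3·5 + 1 = 16; 16−1 = 15
i=1: 15 = 3·5 (b=5); 5→6: 3·6 = 18; 18−1 = 17

ω·3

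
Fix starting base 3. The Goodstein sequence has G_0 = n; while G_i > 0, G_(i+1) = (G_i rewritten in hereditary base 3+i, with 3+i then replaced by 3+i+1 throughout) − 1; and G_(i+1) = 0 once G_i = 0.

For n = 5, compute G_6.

2

G_0=5  [base 3] 3 + 2  →[3↦4]→  4 + 2 = 6  −1 ⇒ G_1=5
G_1=5  [base 4] 4 + 1  →[4↦5]→  5 + 1 = 6  −1 ⇒ G_2=5
G_2=5  [base 5] 5  →[5↦6]→  6 = 6  −1 ⇒ G_3=5
G_3=5  [base 6] 5  →[6↦7]→  5 = 5  −1 ⇒ G_4=4
G_4=4  [base 7] 4  →[7↦8]→  4 = 4  −1 ⇒ G_5=3
G_5=3  [base 8] 3  →[8↦9]→  3 = 3  −1 ⇒ G_6=2
G_6=2  [base 9] 2  →[9↦10]→  2 = 2  −1 ⇒ G_7=1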